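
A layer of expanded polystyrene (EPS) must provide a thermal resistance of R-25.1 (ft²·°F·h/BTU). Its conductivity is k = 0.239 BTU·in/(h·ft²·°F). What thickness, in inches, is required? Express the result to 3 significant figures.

6.00 in

L = R × k = 25.1 × 0.239 = 5.999 in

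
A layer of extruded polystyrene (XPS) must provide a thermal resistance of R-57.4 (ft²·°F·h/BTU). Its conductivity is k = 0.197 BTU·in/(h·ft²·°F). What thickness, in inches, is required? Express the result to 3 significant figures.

11.3 in

L = R × k = 57.4 × 0.197 = 11.31 in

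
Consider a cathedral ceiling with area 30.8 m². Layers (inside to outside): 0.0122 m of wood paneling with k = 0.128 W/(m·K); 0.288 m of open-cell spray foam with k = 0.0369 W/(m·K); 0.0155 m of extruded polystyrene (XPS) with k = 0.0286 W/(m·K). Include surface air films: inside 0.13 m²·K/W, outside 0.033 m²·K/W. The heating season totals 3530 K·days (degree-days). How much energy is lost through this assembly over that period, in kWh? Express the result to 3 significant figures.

303 kWh

0.0122/0.128 = 0.09531
0.288/0.0369 = 7.805
0.0155/0.0286 = 0.542
R_total = 0.13 + 0.09531 + 7.805 + 0.542 + 0.033 = 8.605 m²·K/W
E = A × HDD × 24 / R / 1000 = 30.8 × 3530 × 24 / 8.605 / 1000 = 303.2 kWh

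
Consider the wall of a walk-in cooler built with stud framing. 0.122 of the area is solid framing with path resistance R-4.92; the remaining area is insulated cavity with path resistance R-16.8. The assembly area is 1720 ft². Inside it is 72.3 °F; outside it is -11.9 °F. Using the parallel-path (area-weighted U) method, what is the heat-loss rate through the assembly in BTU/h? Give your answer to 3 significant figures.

11200 BTU/h

U_eff = 0.878/16.8 + 0.122/4.92 = 0.05226 + 0.0248 = 0.07706
R_eff = 1/U_eff = 12.98 ft²·°F·h/BTU
Q = 1720 × (72.3 − (-11.9)) / 12.98 = 11160 BTU/h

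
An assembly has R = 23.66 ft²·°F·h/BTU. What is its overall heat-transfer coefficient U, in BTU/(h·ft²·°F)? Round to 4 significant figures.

0.04227 BTU/(h·ft²·°F)

U = 1/R = 1/23.66 = 0.042265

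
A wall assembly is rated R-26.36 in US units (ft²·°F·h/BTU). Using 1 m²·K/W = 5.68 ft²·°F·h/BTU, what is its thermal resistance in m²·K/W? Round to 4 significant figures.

4.641 m²·K/W

R_SI = 26.36/5.68 = 4.6408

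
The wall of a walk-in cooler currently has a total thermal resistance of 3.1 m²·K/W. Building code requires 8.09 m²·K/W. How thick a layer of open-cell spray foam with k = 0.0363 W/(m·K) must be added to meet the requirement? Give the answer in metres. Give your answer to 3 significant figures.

0.181 m

ΔR = 8.09 − 3.1 = 4.99 m²·K/W
L = ΔR × k = 4.99 × 0.0363 = 0.1811 m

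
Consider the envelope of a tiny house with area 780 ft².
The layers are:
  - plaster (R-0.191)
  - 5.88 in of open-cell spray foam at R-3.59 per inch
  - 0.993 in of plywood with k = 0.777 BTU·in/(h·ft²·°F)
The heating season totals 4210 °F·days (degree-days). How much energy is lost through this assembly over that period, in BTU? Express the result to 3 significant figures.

5.88 × 3.59 = 21.11
0.993/0.777 = 1.278
R_total = 0.191 + 21.11 + 1.278 = 22.58 ft²·°F·h/BTU
E = A × HDD × 24 / R = 780 × 4210 × 24 / 22.58 = 3491000 BTU

3490000 BTU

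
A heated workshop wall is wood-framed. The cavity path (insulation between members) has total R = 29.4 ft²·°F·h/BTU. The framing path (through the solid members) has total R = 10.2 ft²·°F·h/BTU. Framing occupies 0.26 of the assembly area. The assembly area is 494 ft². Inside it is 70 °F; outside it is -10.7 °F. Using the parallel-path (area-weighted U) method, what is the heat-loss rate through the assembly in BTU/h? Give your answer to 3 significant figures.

2020 BTU/h

U_eff = 0.74/29.4 + 0.26/10.2 = 0.02517 + 0.02549 = 0.05066
R_eff = 1/U_eff = 19.74 ft²·°F·h/BTU
Q = 494 × (70 − (-10.7)) / 19.74 = 2020 BTU/h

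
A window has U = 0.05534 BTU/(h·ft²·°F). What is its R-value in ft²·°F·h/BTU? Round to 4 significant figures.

R = 1/U = 1/0.05534 = 18.07

18.07 ft²·°F·h/BTU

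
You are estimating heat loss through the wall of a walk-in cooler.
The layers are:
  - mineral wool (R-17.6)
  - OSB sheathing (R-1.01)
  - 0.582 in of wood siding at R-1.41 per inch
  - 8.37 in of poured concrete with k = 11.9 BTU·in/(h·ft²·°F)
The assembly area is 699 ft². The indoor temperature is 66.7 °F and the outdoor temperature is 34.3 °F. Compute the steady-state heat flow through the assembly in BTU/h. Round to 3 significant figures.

0.582 × 1.41 = 0.8206
8.37/11.9 = 0.7034
R_total = 17.6 + 1.01 + 0.8206 + 0.7034 = 20.13 ft²·°F·h/BTU
Q = A·ΔT/R = 699 × (66.7 − 34.3) / 20.13 = 1125 BTU/h

1120 BTU/h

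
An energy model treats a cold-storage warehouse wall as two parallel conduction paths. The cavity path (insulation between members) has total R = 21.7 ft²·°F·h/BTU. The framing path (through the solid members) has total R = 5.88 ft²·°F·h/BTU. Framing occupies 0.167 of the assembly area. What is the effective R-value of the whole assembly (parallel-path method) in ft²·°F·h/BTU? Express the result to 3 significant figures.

U_eff = 0.833/21.7 + 0.167/5.88 = 0.03839 + 0.0284 = 0.06679
R_eff = 1/U_eff = 14.97 ft²·°F·h/BTU

15.0 ft²·°F·h/BTU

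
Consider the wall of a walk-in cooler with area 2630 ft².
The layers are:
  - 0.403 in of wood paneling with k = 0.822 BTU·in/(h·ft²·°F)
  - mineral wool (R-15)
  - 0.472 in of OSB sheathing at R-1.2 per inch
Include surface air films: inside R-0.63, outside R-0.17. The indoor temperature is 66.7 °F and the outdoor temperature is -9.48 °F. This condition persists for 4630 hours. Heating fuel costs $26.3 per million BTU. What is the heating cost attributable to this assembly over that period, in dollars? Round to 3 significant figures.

1450 dollars

0.403/0.822 = 0.4903
0.472 × 1.2 = 0.5664
R_total = 0.63 + 0.4903 + 15 + 0.5664 + 0.17 = 16.86 ft²·°F·h/BTU
Q = 2630 × (66.7 − (-9.48)) / 16.86 = 11890 BTU/h
E = 11890 × 4630 = 55030000 BTU
Cost = 55030000/10⁶ × 26.3 = $1447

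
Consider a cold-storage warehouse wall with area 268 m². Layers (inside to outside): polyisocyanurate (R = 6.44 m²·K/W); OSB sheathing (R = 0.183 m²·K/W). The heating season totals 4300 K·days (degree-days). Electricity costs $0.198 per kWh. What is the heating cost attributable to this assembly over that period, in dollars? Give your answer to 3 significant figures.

R_total = 6.44 + 0.183 = 6.623 m²·K/W
E = A × HDD × 24 / R / 1000 = 268 × 4300 × 24 / 6.623 / 1000 = 4176 kWh
Cost = 4176 × 0.198 = $826.8

827 dollars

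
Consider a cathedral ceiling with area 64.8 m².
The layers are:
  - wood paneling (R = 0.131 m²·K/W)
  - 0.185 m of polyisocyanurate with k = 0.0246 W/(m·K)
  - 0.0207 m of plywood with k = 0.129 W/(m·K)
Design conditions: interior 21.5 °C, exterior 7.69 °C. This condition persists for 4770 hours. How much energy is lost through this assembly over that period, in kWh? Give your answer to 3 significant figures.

546 kWh

0.185/0.0246 = 7.52
0.0207/0.129 = 0.1605
R_total = 0.131 + 7.52 + 0.1605 = 7.812 m²·K/W
Q = 64.8 × (21.5 − 7.69) / 7.812 = 114.6 W
E = 114.6 W × 4770 h / 1000 = 546.4 kWh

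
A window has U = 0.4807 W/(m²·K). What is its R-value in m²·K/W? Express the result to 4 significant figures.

R = 1/U = 1/0.4807 = 2.0803

2.080 m²·K/W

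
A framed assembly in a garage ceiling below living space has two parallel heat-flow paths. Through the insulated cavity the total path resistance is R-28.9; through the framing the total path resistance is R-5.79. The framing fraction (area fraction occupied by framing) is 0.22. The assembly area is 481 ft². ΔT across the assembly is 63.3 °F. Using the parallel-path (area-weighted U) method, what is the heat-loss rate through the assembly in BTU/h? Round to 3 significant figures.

U_eff = 0.78/28.9 + 0.22/5.79 = 0.02699 + 0.038 = 0.06499
R_eff = 1/U_eff = 15.39 ft²·°F·h/BTU
Q = 481 × 63.3 / 15.39 = 1979 BTU/h

1980 BTU/h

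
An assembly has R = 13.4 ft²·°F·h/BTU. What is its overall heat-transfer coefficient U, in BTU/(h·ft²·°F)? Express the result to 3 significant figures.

0.0746 BTU/(h·ft²·°F)

U = 1/R = 1/13.4 = 0.07463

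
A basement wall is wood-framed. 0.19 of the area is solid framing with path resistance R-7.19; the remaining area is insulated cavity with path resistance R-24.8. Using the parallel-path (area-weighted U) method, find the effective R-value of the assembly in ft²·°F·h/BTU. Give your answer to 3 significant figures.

16.9 ft²·°F·h/BTU

U_eff = 0.81/24.8 + 0.19/7.19 = 0.03266 + 0.02643 = 0.05909
R_eff = 1/U_eff = 16.92 ft²·°F·h/BTU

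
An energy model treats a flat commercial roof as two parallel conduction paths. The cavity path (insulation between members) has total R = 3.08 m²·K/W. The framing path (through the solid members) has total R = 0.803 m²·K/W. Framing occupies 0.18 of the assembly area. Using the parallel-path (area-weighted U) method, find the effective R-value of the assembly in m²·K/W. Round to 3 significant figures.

U_eff = 0.82/3.08 + 0.18/0.803 = 0.2662 + 0.2242 = 0.4904
R_eff = 1/U_eff = 2.039 m²·K/W

2.04 m²·K/W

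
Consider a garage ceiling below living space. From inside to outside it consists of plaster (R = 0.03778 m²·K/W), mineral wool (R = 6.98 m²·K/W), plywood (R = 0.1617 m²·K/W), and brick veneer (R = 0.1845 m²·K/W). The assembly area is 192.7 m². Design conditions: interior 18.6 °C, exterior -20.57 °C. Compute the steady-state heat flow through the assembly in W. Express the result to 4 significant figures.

R_total = 0.03778 + 6.98 + 0.1617 + 0.1845 = 7.364 m²·K/W
Q = A·ΔT/R = 192.7 × (18.6 − (-20.57)) / 7.364 = 1025 W

1025 W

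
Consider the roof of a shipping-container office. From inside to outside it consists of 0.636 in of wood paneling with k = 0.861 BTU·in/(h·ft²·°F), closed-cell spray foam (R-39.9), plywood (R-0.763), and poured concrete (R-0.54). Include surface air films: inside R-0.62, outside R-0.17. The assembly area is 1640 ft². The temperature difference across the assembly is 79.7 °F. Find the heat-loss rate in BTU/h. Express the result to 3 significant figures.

3060 BTU/h

0.636/0.861 = 0.7387
R_total = 0.62 + 0.7387 + 39.9 + 0.763 + 0.54 + 0.17 = 42.73 ft²·°F·h/BTU
Q = A·ΔT/R = 1640 × 79.7 / 42.73 = 3059 BTU/h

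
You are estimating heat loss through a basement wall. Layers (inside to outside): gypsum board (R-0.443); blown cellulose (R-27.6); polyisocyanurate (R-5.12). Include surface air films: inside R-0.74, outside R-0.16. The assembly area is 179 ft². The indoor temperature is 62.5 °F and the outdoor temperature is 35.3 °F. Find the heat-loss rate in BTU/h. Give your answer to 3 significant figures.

R_total = 0.74 + 0.443 + 27.6 + 5.12 + 0.16 = 34.06 ft²·°F·h/BTU
Q = A·ΔT/R = 179 × (62.5 − 35.3) / 34.06 = 142.9 BTU/h

143 BTU/h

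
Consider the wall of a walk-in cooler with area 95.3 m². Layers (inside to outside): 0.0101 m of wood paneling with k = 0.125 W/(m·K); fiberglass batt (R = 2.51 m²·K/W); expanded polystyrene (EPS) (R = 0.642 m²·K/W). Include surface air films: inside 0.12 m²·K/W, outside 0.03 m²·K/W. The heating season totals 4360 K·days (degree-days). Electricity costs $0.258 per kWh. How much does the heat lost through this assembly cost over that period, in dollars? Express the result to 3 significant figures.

761 dollars

0.0101/0.125 = 0.0808
R_total = 0.12 + 0.0808 + 2.51 + 0.642 + 0.03 = 3.383 m²·K/W
E = A × HDD × 24 / R / 1000 = 95.3 × 4360 × 24 / 3.383 / 1000 = 2948 kWh
Cost = 2948 × 0.258 = $760.6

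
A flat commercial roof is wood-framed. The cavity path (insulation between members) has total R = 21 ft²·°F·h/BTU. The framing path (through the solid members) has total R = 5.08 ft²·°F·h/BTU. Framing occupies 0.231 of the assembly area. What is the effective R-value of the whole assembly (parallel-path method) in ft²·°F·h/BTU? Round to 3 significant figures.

12.2 ft²·°F·h/BTU

U_eff = 0.769/21 + 0.231/5.08 = 0.03662 + 0.04547 = 0.08209
R_eff = 1/U_eff = 12.18 ft²·°F·h/BTU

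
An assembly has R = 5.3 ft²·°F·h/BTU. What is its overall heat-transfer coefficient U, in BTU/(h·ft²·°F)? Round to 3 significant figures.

U = 1/R = 1/5.3 = 0.1887

0.189 BTU/(h·ft²·°F)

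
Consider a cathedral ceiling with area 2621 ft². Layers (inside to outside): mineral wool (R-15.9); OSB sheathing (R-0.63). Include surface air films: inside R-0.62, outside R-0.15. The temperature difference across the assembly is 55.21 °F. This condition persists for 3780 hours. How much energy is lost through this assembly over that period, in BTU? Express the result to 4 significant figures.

31620000 BTU

R_total = 0.62 + 15.9 + 0.63 + 0.15 = 17.3 ft²·°F·h/BTU
Q = 2621 × 55.21 / 17.3 = 8364.5 BTU/h
E = 8364.5 × 3780 = 31618000 BTU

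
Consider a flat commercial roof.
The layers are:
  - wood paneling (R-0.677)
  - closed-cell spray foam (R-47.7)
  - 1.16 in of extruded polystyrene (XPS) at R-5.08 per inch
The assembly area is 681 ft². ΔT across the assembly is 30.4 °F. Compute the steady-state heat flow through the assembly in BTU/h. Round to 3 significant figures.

1.16 × 5.08 = 5.893
R_total = 0.677 + 47.7 + 5.893 = 54.27 ft²·°F·h/BTU
Q = A·ΔT/R = 681 × 30.4 / 54.27 = 381.5 BTU/h

381 BTU/h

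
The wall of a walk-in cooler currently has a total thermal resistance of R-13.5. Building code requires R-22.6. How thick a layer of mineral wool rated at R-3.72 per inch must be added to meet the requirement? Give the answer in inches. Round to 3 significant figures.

ΔR = 22.6 − 13.5 = 9.1 ft²·°F·h/BTU
L = ΔR / (R/in) = 9.1/3.72 = 2.446 in

2.45 in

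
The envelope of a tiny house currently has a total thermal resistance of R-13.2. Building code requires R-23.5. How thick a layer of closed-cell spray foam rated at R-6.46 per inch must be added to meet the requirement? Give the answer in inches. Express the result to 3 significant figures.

ΔR = 23.5 − 13.2 = 10.3 ft²·°F·h/BTU
L = ΔR / (R/in) = 10.3/6.46 = 1.594 in

1.59 in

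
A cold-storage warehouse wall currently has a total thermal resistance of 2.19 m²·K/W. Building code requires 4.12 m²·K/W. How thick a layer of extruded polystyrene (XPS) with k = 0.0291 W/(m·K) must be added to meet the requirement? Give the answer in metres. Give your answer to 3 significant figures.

0.0562 m

ΔR = 4.12 − 2.19 = 1.93 m²·K/W
L = ΔR × k = 1.93 × 0.0291 = 0.05616 m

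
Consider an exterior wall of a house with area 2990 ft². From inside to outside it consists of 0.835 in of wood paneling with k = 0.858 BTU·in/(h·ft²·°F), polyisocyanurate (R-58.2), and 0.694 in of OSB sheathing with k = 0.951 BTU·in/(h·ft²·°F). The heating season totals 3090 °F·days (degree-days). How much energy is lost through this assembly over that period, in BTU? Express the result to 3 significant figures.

0.835/0.858 = 0.9732
0.694/0.951 = 0.7298
R_total = 0.9732 + 58.2 + 0.7298 = 59.9 ft²·°F·h/BTU
E = A × HDD × 24 / R = 2990 × 3090 × 24 / 59.9 = 3702000 BTU

3700000 BTU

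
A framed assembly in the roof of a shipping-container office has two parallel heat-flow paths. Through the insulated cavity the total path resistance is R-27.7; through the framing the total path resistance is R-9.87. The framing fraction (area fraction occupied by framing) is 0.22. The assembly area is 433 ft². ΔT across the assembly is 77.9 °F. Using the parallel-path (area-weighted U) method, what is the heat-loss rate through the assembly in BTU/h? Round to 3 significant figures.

U_eff = 0.78/27.7 + 0.22/9.87 = 0.02816 + 0.02229 = 0.05045
R_eff = 1/U_eff = 19.82 ft²·°F·h/BTU
Q = 433 × 77.9 / 19.82 = 1702 BTU/h

1700 BTU/h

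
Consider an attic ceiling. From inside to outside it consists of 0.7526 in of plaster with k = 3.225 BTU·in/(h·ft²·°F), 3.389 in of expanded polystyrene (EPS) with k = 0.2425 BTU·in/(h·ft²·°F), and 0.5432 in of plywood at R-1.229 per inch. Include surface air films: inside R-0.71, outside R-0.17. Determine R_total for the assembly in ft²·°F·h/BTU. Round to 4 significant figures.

15.76 ft²·°F·h/BTU

0.7526/3.225 = 0.23336
3.389/0.2425 = 13.975
0.5432 × 1.229 = 0.66759
R_total = 0.71 + 0.23336 + 13.975 + 0.66759 + 0.17 = 15.756 ft²·°F·h/BTU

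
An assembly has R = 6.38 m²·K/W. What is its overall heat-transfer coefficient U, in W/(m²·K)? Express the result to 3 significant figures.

U = 1/R = 1/6.38 = 0.1567

0.157 W/(m²·K)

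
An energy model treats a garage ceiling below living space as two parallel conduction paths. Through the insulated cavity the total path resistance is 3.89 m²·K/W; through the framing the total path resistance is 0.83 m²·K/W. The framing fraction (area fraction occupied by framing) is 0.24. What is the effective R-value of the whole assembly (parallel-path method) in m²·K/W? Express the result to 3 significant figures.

2.06 m²·K/W

U_eff = 0.76/3.89 + 0.24/0.83 = 0.1954 + 0.2892 = 0.4845
R_eff = 1/U_eff = 2.064 m²·K/W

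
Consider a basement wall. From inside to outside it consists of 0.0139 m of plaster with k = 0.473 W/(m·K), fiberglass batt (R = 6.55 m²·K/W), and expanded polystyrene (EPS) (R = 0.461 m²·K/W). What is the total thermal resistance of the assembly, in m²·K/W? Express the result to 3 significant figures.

7.04 m²·K/W

0.0139/0.473 = 0.02939
R_total = 0.02939 + 6.55 + 0.461 = 7.04 m²·K/W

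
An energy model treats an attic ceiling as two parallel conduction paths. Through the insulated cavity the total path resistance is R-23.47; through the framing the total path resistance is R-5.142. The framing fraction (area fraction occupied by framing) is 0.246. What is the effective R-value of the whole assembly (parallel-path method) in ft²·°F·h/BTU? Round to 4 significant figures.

12.51 ft²·°F·h/BTU

U_eff = 0.754/23.47 + 0.246/5.142 = 0.032126 + 0.047841 = 0.079967
R_eff = 1/U_eff = 12.505 ft²·°F·h/BTU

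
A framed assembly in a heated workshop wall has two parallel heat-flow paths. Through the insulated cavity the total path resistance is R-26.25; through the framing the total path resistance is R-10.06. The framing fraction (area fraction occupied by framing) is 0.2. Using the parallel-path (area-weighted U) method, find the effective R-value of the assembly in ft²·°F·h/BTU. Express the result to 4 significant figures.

19.86 ft²·°F·h/BTU

U_eff = 0.8/26.25 + 0.2/10.06 = 0.030476 + 0.019881 = 0.050357
R_eff = 1/U_eff = 19.858 ft²·°F·h/BTU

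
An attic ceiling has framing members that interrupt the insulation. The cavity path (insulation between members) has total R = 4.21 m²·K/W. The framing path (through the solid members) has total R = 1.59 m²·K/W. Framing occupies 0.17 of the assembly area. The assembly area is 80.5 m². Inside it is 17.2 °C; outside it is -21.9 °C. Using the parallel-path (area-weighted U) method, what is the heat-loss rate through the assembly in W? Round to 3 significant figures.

957 W

U_eff = 0.83/4.21 + 0.17/1.59 = 0.1971 + 0.1069 = 0.3041
R_eff = 1/U_eff = 3.289 m²·K/W
Q = 80.5 × (17.2 − (-21.9)) / 3.289 = 957.1 W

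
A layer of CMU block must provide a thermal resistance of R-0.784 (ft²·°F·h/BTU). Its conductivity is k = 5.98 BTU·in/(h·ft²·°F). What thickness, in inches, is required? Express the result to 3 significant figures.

L = R × k = 0.784 × 5.98 = 4.688 in

4.69 in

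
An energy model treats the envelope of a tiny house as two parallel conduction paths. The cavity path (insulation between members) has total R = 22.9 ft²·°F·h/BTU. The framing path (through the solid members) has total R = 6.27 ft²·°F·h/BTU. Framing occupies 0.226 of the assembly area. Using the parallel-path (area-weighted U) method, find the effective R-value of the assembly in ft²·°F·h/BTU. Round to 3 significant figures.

U_eff = 0.774/22.9 + 0.226/6.27 = 0.0338 + 0.03604 = 0.06984
R_eff = 1/U_eff = 14.32 ft²·°F·h/BTU

14.3 ft²·°F·h/BTU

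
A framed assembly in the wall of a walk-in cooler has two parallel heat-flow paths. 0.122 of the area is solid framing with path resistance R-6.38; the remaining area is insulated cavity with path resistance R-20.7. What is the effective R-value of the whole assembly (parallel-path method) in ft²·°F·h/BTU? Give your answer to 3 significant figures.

16.3 ft²·°F·h/BTU

U_eff = 0.878/20.7 + 0.122/6.38 = 0.04242 + 0.01912 = 0.06154
R_eff = 1/U_eff = 16.25 ft²·°F·h/BTU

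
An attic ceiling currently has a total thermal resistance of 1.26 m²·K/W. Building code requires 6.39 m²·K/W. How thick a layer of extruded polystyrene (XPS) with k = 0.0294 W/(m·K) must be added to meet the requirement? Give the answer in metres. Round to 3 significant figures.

0.151 m

ΔR = 6.39 − 1.26 = 5.13 m²·K/W
L = ΔR × k = 5.13 × 0.0294 = 0.1508 m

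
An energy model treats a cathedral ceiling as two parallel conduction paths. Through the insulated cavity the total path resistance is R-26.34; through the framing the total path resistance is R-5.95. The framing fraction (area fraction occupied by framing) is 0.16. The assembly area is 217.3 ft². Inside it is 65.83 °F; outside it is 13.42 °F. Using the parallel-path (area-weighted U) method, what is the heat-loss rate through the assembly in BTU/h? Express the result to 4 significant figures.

U_eff = 0.84/26.34 + 0.16/5.95 = 0.031891 + 0.026891 = 0.058781
R_eff = 1/U_eff = 17.012 ft²·°F·h/BTU
Q = 217.3 × (65.83 − 13.42) / 17.012 = 669.44 BTU/h

669.4 BTU/h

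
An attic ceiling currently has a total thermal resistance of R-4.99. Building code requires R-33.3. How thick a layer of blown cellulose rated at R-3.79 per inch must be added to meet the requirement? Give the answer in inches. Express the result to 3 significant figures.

7.47 in

ΔR = 33.3 − 4.99 = 28.31 ft²·°F·h/BTU
L = ΔR / (R/in) = 28.31/3.79 = 7.47 in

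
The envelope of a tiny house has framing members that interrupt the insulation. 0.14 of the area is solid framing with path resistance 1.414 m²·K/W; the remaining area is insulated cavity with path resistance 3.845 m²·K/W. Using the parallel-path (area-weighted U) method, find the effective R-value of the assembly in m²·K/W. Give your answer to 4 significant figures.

U_eff = 0.86/3.845 + 0.14/1.414 = 0.22367 + 0.09901 = 0.32268
R_eff = 1/U_eff = 3.0991 m²·K/W

3.099 m²·K/W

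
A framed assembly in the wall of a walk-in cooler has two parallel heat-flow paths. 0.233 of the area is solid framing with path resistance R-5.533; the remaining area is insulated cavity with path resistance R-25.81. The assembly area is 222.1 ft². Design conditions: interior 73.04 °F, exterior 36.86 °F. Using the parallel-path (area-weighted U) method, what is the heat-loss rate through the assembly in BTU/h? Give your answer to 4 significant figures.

577.2 BTU/h

U_eff = 0.767/25.81 + 0.233/5.533 = 0.029717 + 0.042111 = 0.071828
R_eff = 1/U_eff = 13.922 ft²·°F·h/BTU
Q = 222.1 × (73.04 − 36.86) / 13.922 = 577.18 BTU/h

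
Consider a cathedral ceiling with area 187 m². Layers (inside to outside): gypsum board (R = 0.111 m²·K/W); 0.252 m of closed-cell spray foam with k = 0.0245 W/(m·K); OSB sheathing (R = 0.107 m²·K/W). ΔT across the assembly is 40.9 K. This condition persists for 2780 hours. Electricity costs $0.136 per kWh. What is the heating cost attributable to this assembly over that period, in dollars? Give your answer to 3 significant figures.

275 dollars

0.252/0.0245 = 10.29
R_total = 0.111 + 10.29 + 0.107 = 10.5 m²·K/W
Q = 187 × 40.9 / 10.5 = 728.2 W
E = 728.2 W × 2780 h / 1000 = 2024 kWh
Cost = 2024 × 0.136 = $275.3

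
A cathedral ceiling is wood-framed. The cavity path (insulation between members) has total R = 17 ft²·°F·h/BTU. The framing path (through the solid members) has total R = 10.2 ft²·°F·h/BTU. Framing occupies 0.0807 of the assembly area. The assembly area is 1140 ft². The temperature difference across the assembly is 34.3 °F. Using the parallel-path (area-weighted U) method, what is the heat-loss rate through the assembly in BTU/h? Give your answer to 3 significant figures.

2420 BTU/h

U_eff = 0.9193/17 + 0.0807/10.2 = 0.05408 + 0.007912 = 0.06199
R_eff = 1/U_eff = 16.13 ft²·°F·h/BTU
Q = 1140 × 34.3 / 16.13 = 2424 BTU/h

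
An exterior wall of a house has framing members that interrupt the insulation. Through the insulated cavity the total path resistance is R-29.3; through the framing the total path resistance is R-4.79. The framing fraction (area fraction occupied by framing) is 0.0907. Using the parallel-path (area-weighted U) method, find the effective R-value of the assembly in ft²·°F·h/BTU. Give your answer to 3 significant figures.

20.0 ft²·°F·h/BTU

U_eff = 0.9093/29.3 + 0.0907/4.79 = 0.03103 + 0.01894 = 0.04997
R_eff = 1/U_eff = 20.01 ft²·°F·h/BTU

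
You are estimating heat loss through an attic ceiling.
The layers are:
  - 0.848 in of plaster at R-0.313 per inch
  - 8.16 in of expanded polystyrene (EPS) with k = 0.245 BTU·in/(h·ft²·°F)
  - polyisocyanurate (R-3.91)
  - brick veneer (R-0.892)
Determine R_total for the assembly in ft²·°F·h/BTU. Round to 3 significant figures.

0.848 × 0.313 = 0.2654
8.16/0.245 = 33.31
R_total = 0.2654 + 33.31 + 3.91 + 0.892 = 38.37 ft²·°F·h/BTU

38.4 ft²·°F·h/BTU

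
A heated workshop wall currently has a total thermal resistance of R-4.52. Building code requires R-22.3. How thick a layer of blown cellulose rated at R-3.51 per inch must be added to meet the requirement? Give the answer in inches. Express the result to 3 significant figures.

ΔR = 22.3 − 4.52 = 17.78 ft²·°F·h/BTU
L = ΔR / (R/in) = 17.78/3.51 = 5.066 in

5.07 in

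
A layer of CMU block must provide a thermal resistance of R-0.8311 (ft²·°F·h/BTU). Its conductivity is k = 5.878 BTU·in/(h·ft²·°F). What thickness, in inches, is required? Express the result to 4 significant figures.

L = R × k = 0.8311 × 5.878 = 4.8852 in

4.885 in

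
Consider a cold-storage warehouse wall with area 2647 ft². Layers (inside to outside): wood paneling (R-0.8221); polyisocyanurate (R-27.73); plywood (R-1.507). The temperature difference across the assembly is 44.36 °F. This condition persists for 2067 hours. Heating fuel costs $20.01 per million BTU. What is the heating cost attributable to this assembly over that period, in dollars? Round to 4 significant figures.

R_total = 0.8221 + 27.73 + 1.507 = 30.059 ft²·°F·h/BTU
Q = 2647 × 44.36 / 30.059 = 3906.3 BTU/h
E = 3906.3 × 2067 = 8074400 BTU
Cost = 8074400/10⁶ × 20.01 = $161.57

161.6 dollars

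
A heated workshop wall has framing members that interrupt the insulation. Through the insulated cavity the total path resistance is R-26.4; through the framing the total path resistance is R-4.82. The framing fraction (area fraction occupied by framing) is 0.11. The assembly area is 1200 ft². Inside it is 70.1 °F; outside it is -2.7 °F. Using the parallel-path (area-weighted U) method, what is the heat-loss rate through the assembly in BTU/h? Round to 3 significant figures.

4940 BTU/h

U_eff = 0.89/26.4 + 0.11/4.82 = 0.03371 + 0.02282 = 0.05653
R_eff = 1/U_eff = 17.69 ft²·°F·h/BTU
Q = 1200 × (70.1 − (-2.7)) / 17.69 = 4939 BTU/h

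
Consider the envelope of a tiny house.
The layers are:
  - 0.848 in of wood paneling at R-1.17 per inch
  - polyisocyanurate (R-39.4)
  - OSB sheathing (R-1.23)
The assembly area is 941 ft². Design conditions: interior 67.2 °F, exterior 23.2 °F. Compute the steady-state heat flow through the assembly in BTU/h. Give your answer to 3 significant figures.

0.848 × 1.17 = 0.9922
R_total = 0.9922 + 39.4 + 1.23 = 41.62 ft²·°F·h/BTU
Q = A·ΔT/R = 941 × (67.2 − 23.2) / 41.62 = 994.8 BTU/h

995 BTU/h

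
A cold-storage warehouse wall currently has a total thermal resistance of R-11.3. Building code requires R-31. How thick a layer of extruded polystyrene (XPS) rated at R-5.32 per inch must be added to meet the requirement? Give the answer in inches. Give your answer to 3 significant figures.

ΔR = 31 − 11.3 = 19.7 ft²·°F·h/BTU
L = ΔR / (R/in) = 19.7/5.32 = 3.703 in

3.70 in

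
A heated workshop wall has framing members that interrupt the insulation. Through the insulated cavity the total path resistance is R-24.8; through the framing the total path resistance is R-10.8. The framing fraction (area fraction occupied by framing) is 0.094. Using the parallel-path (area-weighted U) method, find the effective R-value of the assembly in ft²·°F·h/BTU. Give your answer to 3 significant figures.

22.1 ft²·°F·h/BTU

U_eff = 0.906/24.8 + 0.094/10.8 = 0.03653 + 0.008704 = 0.04524
R_eff = 1/U_eff = 22.11 ft²·°F·h/BTU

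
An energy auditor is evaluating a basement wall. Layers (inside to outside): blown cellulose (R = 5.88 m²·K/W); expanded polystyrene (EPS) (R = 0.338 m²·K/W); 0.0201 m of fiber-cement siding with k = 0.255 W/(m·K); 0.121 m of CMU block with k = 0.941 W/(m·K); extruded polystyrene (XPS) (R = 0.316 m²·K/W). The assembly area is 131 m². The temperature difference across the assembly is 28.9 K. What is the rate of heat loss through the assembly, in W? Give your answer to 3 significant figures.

0.0201/0.255 = 0.07882
0.121/0.941 = 0.1286
R_total = 5.88 + 0.338 + 0.07882 + 0.1286 + 0.316 = 6.741 m²·K/W
Q = A·ΔT/R = 131 × 28.9 / 6.741 = 561.6 W

562 W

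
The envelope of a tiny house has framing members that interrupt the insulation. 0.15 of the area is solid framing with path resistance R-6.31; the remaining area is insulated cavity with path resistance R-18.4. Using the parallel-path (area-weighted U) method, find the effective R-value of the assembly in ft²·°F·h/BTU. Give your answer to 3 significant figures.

U_eff = 0.85/18.4 + 0.15/6.31 = 0.0462 + 0.02377 = 0.06997
R_eff = 1/U_eff = 14.29 ft²·°F·h/BTU

14.3 ft²·°F·h/BTU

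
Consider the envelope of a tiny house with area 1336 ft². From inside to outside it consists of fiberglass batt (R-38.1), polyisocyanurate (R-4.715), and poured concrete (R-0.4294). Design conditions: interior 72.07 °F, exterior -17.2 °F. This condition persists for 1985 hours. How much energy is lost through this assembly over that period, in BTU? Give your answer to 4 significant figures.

5474000 BTU

R_total = 38.1 + 4.715 + 0.4294 = 43.244 ft²·°F·h/BTU
Q = 1336 × (72.07 − (-17.2)) / 43.244 = 2757.9 BTU/h
E = 2757.9 × 1985 = 5474500 BTU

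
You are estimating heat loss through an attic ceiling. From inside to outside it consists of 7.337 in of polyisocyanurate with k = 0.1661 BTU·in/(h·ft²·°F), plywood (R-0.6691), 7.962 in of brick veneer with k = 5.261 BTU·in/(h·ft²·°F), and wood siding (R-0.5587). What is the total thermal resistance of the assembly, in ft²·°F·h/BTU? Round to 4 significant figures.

46.91 ft²·°F·h/BTU

7.337/0.1661 = 44.172
7.962/5.261 = 1.5134
R_total = 44.172 + 0.6691 + 1.5134 + 0.5587 = 46.913 ft²·°F·h/BTU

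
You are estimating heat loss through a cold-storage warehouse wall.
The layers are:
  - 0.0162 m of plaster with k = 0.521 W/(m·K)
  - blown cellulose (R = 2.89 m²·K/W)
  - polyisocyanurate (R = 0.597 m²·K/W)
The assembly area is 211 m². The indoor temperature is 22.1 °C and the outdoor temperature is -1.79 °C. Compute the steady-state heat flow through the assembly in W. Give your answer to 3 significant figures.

1430 W

0.0162/0.521 = 0.03109
R_total = 0.03109 + 2.89 + 0.597 = 3.518 m²·K/W
Q = A·ΔT/R = 211 × (22.1 − (-1.79)) / 3.518 = 1433 W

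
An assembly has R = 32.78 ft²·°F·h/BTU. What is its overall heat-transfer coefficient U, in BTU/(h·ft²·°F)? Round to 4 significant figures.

U = 1/R = 1/32.78 = 0.030506

0.03051 BTU/(h·ft²·°F)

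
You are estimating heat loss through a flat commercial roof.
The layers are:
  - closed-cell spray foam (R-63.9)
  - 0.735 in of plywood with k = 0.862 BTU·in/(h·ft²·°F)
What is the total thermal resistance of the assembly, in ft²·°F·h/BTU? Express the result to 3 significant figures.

0.735/0.862 = 0.8527
R_total = 63.9 + 0.8527 = 64.75 ft²·°F·h/BTU

64.8 ft²·°F·h/BTU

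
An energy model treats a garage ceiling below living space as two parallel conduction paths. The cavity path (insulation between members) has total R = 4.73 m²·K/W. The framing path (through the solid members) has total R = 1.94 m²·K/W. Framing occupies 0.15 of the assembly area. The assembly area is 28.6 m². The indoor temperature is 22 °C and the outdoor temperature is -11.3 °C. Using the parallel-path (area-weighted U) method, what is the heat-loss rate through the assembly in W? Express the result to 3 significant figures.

U_eff = 0.85/4.73 + 0.15/1.94 = 0.1797 + 0.07732 = 0.257
R_eff = 1/U_eff = 3.891 m²·K/W
Q = 28.6 × (22 − (-11.3)) / 3.891 = 244.8 W

245 W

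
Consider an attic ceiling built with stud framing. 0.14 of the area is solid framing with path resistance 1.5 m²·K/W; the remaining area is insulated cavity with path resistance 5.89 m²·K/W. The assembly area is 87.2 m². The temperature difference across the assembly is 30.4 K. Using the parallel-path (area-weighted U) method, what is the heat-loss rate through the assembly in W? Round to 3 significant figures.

634 W

U_eff = 0.86/5.89 + 0.14/1.5 = 0.146 + 0.09333 = 0.2393
R_eff = 1/U_eff = 4.178 m²·K/W
Q = 87.2 × 30.4 / 4.178 = 634.5 W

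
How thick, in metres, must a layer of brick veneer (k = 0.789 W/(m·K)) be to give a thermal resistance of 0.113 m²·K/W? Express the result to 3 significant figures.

L = R·k = 0.113 × 0.789 = 0.08916 m

0.0892 m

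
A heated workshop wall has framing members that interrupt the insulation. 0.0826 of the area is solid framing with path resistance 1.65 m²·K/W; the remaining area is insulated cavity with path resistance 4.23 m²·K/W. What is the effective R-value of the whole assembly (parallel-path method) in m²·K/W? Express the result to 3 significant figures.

U_eff = 0.9174/4.23 + 0.0826/1.65 = 0.2169 + 0.05006 = 0.2669
R_eff = 1/U_eff = 3.746 m²·K/W

3.75 m²·K/W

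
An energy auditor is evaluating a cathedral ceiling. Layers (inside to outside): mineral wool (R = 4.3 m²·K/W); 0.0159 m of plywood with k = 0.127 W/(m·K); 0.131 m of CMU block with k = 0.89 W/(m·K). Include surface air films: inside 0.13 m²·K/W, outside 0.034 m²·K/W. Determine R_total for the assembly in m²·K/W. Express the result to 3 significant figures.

4.74 m²·K/W

0.0159/0.127 = 0.1252
0.131/0.89 = 0.1472
R_total = 0.13 + 4.3 + 0.1252 + 0.1472 + 0.034 = 4.736 m²·K/W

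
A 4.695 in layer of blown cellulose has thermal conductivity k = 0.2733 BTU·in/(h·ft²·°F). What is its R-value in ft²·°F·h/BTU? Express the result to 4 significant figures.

R = L/k = 4.695/0.2733 = 17.179 ft²·°F·h/BTU

17.18 ft²·°F·h/BTU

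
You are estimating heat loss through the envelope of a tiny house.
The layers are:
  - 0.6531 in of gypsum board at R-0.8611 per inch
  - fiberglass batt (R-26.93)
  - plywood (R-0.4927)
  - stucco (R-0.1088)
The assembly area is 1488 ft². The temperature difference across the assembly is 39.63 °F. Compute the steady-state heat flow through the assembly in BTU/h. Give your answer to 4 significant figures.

2099 BTU/h

0.6531 × 0.8611 = 0.56238
R_total = 0.56238 + 26.93 + 0.4927 + 0.1088 = 28.094 ft²·°F·h/BTU
Q = A·ΔT/R = 1488 × 39.63 / 28.094 = 2099 BTU/h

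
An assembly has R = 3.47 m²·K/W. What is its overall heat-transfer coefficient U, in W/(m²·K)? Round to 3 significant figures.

U = 1/R = 1/3.47 = 0.2882

0.288 W/(m²·K)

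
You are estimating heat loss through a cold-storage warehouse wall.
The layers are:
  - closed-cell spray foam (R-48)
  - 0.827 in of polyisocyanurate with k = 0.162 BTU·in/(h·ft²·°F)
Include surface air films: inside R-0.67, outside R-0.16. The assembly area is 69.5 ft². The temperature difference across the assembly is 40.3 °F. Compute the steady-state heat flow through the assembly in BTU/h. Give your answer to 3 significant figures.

51.9 BTU/h

0.827/0.162 = 5.105
R_total = 0.67 + 48 + 5.105 + 0.16 = 53.93 ft²·°F·h/BTU
Q = A·ΔT/R = 69.5 × 40.3 / 53.93 = 51.93 BTU/h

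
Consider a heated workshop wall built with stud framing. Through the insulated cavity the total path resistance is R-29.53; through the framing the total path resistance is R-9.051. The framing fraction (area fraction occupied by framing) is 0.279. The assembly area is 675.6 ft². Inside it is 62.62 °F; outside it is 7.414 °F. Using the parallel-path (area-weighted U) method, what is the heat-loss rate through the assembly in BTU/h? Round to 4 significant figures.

U_eff = 0.721/29.53 + 0.279/9.051 = 0.024416 + 0.030825 = 0.055241
R_eff = 1/U_eff = 18.102 ft²·°F·h/BTU
Q = 675.6 × (62.62 − 7.414) / 18.102 = 2060.3 BTU/h

2060 BTU/h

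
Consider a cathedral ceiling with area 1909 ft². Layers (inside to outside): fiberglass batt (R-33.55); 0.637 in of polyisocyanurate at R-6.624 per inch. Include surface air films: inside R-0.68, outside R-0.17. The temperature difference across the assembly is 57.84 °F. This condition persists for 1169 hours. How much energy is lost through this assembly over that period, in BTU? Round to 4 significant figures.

0.637 × 6.624 = 4.2195
R_total = 0.68 + 33.55 + 4.2195 + 0.17 = 38.619 ft²·°F·h/BTU
Q = 1909 × 57.84 / 38.619 = 2859.1 BTU/h
E = 2859.1 × 1169 = 3342300 BTU

3342000 BTU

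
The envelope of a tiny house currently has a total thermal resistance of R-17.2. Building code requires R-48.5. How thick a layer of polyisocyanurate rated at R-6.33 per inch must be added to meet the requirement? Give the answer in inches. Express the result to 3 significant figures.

ΔR = 48.5 − 17.2 = 31.3 ft²·°F·h/BTU
L = ΔR / (R/in) = 31.3/6.33 = 4.945 in

4.94 in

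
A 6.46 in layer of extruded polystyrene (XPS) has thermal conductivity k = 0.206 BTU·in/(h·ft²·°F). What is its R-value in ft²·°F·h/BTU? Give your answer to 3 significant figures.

R = L/k = 6.46/0.206 = 31.36 ft²·°F·h/BTU

31.4 ft²·°F·h/BTU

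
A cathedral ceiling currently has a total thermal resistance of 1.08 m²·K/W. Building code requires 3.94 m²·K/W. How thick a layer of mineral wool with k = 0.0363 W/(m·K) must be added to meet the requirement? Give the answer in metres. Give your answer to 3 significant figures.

0.104 m

ΔR = 3.94 − 1.08 = 2.86 m²·K/W
L = ΔR × k = 2.86 × 0.0363 = 0.1038 m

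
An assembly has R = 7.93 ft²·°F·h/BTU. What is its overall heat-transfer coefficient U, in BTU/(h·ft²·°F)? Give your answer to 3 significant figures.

U = 1/R = 1/7.93 = 0.1261

0.126 BTU/(h·ft²·°F)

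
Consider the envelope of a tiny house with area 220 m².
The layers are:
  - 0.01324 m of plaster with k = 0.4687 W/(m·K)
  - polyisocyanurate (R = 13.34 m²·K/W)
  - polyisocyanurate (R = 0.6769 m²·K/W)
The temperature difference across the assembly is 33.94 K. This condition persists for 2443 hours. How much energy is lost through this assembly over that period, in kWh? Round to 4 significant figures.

0.01324/0.4687 = 0.028248
R_total = 0.028248 + 13.34 + 0.6769 = 14.045 m²·K/W
Q = 220 × 33.94 / 14.045 = 531.63 W
E = 531.63 W × 2443 h / 1000 = 1298.8 kWh

1299 kWh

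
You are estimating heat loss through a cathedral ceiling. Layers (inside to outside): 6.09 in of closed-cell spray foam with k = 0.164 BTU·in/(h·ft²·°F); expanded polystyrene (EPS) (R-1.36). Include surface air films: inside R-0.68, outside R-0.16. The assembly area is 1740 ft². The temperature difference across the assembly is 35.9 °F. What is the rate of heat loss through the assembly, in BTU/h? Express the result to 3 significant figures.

6.09/0.164 = 37.13
R_total = 0.68 + 37.13 + 1.36 + 0.16 = 39.33 ft²·°F·h/BTU
Q = A·ΔT/R = 1740 × 35.9 / 39.33 = 1588 BTU/h

1590 BTU/h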